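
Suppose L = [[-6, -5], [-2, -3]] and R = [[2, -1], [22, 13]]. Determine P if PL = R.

P = [[-1, 2], [-5, 4]]

L is on the right of P, so right-multiply by L⁻¹: P = RL⁻¹.
det L = 8, so L⁻¹ = [[-3/8, 5/8], [1/4, -3/4]].
P = RL⁻¹ = [[2, -1], [22, 13]] · [[-3/8, 5/8], [1/4, -3/4]] = [[-1, 2], [-5, 4]].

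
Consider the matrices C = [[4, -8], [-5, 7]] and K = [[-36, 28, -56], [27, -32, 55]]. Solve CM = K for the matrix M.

C is on the left of M, so left-multiply by C⁻¹: M = C⁻¹K.
det C = -12; the adjugate gives C⁻¹ = [[-7/12, -2/3], [-5/12, -1/3]].
M = C⁻¹K = [[-7/12, -2/3], [-5/12, -1/3]] · [[-36, 28, -56], [27, -32, 55]] = [[3, 5, -4], [6, -1, 5]].

M = [[3, 5, -4], [6, -1, 5]]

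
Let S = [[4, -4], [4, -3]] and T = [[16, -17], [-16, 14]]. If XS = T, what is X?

Right-multiplying both sides by S⁻¹ gives X = TS⁻¹.
S has determinant 4; S⁻¹ = [[-3/4, 1], [-1, 1]].
X = TS⁻¹ = [[16, -17], [-16, 14]] · [[-3/4, 1], [-1, 1]] = [[5, -1], [-2, -2]].

X = [[5, -1], [-2, -2]]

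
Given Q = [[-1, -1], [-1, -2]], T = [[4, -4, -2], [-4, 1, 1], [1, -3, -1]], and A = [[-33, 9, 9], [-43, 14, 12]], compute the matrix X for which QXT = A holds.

X = [[4, -3, -5], [-1, -3, 2]]

Isolating X: multiply by Q⁻¹ from the left and T⁻¹ from the right, so X = Q⁻¹AT⁻¹.
det Q = 1, so Q⁻¹ = [[-2, 1], [1, -1]].
det T = -2; the adjugate gives T⁻¹ = [[-1, -1, 1], [3/2, 1, -2], [-11/2, -4, 6]].
Q⁻¹A = [[23, -4, -6], [10, -5, -3]].
X = (Q⁻¹A)T⁻¹ = [[4, -3, -5], [-1, -3, 2]].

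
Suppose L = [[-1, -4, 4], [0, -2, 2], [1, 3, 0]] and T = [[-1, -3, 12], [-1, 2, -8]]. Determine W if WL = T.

W = [[4, -2, 3], [-1, -2, -2]]

Right-multiplying both sides by L⁻¹ gives W = TL⁻¹.
det L = 6, so L⁻¹ = [[-1, 2, 0], [1/3, -2/3, 1/3], [1/3, -1/6, 1/3]].
W = TL⁻¹ = [[-1, -3, 12], [-1, 2, -8]] · [[-1, 2, 0], [1/3, -2/3, 1/3], [1/3, -1/6, 1/3]] = [[4, -2, 3], [-1, -2, -2]].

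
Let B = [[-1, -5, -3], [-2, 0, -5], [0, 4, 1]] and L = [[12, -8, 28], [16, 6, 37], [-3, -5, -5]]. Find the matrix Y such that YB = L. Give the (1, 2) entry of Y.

B is on the right of Y, so right-multiply by B⁻¹: Y = LB⁻¹.
det B = -6; the adjugate gives B⁻¹ = [[-10/3, 7/6, -25/6], [-1/3, 1/6, -1/6], [4/3, -2/3, 5/3]].
Y = LB⁻¹ = [[12, -8, 28], [16, 6, 37], [-3, -5, -5]] · [[-10/3, 7/6, -25/6], [-1/3, 1/6, -1/6], [4/3, -2/3, 5/3]] = [[0, -6, -2], [-6, -5, -6], [5, -1, 5]].

-6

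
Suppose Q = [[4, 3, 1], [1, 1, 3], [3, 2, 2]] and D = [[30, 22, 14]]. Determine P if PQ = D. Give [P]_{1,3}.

3

Q is on the right of P, so right-multiply by Q⁻¹: P = DQ⁻¹.
det Q = 4; the adjugate gives Q⁻¹ = [[-1, -1, 2], [7/4, 5/4, -11/4], [-1/4, 1/4, 1/4]].
P = DQ⁻¹ = [[30, 22, 14]] · [[-1, -1, 2], [7/4, 5/4, -11/4], [-1/4, 1/4, 1/4]] = [[5, 1, 3]].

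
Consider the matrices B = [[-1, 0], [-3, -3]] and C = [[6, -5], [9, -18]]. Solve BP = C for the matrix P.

Left-multiplying both sides by B⁻¹ gives P = B⁻¹C.
det B = 3, so B⁻¹ = [[-1, 0], [1, -1/3]].
P = B⁻¹C = [[-1, 0], [1, -1/3]] · [[6, -5], [9, -18]] = [[-6, 5], [3, 1]].

P = [[-6, 5], [3, 1]]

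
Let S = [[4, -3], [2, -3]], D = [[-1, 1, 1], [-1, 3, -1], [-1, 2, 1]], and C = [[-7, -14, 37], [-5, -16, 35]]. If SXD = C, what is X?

X = [[1, 0, 0], [-3, 5, -3]]

X = S⁻¹CD⁻¹ (apply S⁻¹ on the left and D⁻¹ on the right).
S has determinant -6; S⁻¹ = [[1/2, -1/2], [1/3, -2/3]].
D has determinant -2; D⁻¹ = [[-5/2, -1/2, 2], [-1, 0, 1], [-1/2, -1/2, 1]].
S⁻¹C = [[-1, 1, 1], [1, 6, -11]].
X = (S⁻¹C)D⁻¹ = [[1, 0, 0], [-3, 5, -3]].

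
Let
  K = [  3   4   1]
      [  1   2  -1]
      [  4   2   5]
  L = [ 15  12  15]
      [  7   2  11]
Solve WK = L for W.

W = [[3, -2, 2], [0, -1, 2]]

Since K sits to the right of W, W = LK⁻¹.
det K = -6, so K⁻¹ = [[-2, 3, 1], [3/2, -11/6, -2/3], [1, -5/3, -1/3]].
W = LK⁻¹ = [[15, 12, 15], [7, 2, 11]] · [[-2, 3, 1], [3/2, -11/6, -2/3], [1, -5/3, -1/3]] = [[3, -2, 2], [0, -1, 2]].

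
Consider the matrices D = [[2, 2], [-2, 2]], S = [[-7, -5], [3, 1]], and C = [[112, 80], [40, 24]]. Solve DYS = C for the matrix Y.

Y = D⁻¹CS⁻¹ (apply D⁻¹ on the left and S⁻¹ on the right).
D has determinant 8; D⁻¹ = [[1/4, -1/4], [1/4, 1/4]].
det S = 8; the adjugate gives S⁻¹ = [[1/8, 5/8], [-3/8, -7/8]].
D⁻¹C = [[18, 14], [38, 26]].
Y = (D⁻¹C)S⁻¹ = [[-3, -1], [-5, 1]].

Y = [[-3, -1], [-5, 1]]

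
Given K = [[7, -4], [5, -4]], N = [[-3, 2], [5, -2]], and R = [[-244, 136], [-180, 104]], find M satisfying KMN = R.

Left-multiply by K⁻¹ and right-multiply by N⁻¹: M = K⁻¹RN⁻¹.
det K = -8; the adjugate gives K⁻¹ = [[1/2, -1/2], [5/8, -7/8]].
det N = -4; the adjugate gives N⁻¹ = [[1/2, 1/2], [5/4, 3/4]].
K⁻¹R = [[-32, 16], [5, -6]].
M = (K⁻¹R)N⁻¹ = [[4, -4], [-5, -2]].

M = [[4, -4], [-5, -2]]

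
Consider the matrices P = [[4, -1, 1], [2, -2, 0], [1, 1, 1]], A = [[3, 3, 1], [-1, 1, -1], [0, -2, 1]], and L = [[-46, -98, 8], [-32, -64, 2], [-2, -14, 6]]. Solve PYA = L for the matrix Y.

Y = [[-4, 0, 4], [3, 5, 1], [1, -3, 3]]

Y = P⁻¹LA⁻¹ (apply P⁻¹ on the left and A⁻¹ on the right).
P has determinant -2; P⁻¹ = [[1, -1, -1], [1, -3/2, -1], [-2, 5/2, 3]].
A has determinant 2; A⁻¹ = [[-1/2, -5/2, -2], [1/2, 3/2, 1], [1, 3, 3]].
P⁻¹L = [[-12, -20, 0], [4, 12, -1], [6, -6, 7]].
Y = (P⁻¹L)A⁻¹ = [[-4, 0, 4], [3, 5, 1], [1, -3, 3]].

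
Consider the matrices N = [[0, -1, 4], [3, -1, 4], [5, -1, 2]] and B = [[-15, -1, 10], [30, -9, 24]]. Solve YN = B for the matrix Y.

Right-multiplying both sides by N⁻¹ gives Y = BN⁻¹.
N has determinant -6; N⁻¹ = [[-1/3, 1/3, 0], [-7/3, 10/3, -2], [-1/3, 5/6, -1/2]].
Y = BN⁻¹ = [[-15, -1, 10], [30, -9, 24]] · [[-1/3, 1/3, 0], [-7/3, 10/3, -2], [-1/3, 5/6, -1/2]] = [[4, 0, -3], [3, 0, 6]].

Y = [[4, 0, -3], [3, 0, 6]]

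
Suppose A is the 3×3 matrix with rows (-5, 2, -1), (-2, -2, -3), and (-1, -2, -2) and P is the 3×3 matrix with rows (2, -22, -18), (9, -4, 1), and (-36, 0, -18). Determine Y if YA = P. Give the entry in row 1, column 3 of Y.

3

A is on the right of Y, so right-multiply by A⁻¹: Y = PA⁻¹.
det A = 6; the adjugate gives A⁻¹ = [[-1/3, 1, -4/3], [-1/6, 3/2, -13/6], [1/3, -2, 7/3]].
Y = PA⁻¹ = [[2, -22, -18], [9, -4, 1], [-36, 0, -18]] · [[-1/3, 1, -4/3], [-1/6, 3/2, -13/6], [1/3, -2, 7/3]] = [[-3, 5, 3], [-2, 1, -1], [6, 0, 6]].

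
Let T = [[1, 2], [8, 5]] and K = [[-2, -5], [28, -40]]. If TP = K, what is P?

T is on the left of P, so left-multiply by T⁻¹: P = T⁻¹K.
det T = -11, so T⁻¹ = [[-5/11, 2/11], [8/11, -1/11]].
P = T⁻¹K = [[-5/11, 2/11], [8/11, -1/11]] · [[-2, -5], [28, -40]] = [[6, -5], [-4, 0]].

P = [[6, -5], [-4, 0]]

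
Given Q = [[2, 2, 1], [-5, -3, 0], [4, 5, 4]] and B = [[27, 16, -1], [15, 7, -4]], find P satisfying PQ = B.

Since Q sits to the right of P, P = BQ⁻¹.
Q has determinant 3; Q⁻¹ = [[-4, -1, 1], [20/3, 4/3, -5/3], [-13/3, -2/3, 4/3]].
P = BQ⁻¹ = [[27, 16, -1], [15, 7, -4]] · [[-4, -1, 1], [20/3, 4/3, -5/3], [-13/3, -2/3, 4/3]] = [[3, -5, -1], [4, -3, -2]].

P = [[3, -5, -1], [4, -3, -2]]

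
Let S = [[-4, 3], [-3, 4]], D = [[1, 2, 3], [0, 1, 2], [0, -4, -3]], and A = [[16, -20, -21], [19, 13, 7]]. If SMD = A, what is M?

M = S⁻¹AD⁻¹ (apply S⁻¹ on the left and D⁻¹ on the right).
S has determinant -7; S⁻¹ = [[-4/7, 3/7], [-3/7, 4/7]].
det D = 5, so D⁻¹ = [[1, -6/5, 1/5], [0, -3/5, -2/5], [0, 4/5, 1/5]].
S⁻¹A = [[-1, 17, 15], [4, 16, 13]].
M = (S⁻¹A)D⁻¹ = [[-1, 3, -4], [4, -4, -3]].

M = [[-1, 3, -4], [4, -4, -3]]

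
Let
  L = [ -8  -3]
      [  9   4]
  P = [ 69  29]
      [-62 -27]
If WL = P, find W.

W = [[-3, 5], [1, -6]]

L is on the right of W, so right-multiply by L⁻¹: W = PL⁻¹.
det L = -5, so L⁻¹ = [[-4/5, -3/5], [9/5, 8/5]].
W = PL⁻¹ = [[69, 29], [-62, -27]] · [[-4/5, -3/5], [9/5, 8/5]] = [[-3, 5], [1, -6]].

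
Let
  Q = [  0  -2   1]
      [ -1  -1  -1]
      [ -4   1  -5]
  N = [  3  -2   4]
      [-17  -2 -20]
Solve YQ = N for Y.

Y = [[0, 1, -1], [0, 5, 3]]

Right-multiplying both sides by Q⁻¹ gives Y = NQ⁻¹.
det Q = -3, so Q⁻¹ = [[-2, 3, -1], [1/3, -4/3, 1/3], [5/3, -8/3, 2/3]].
Y = NQ⁻¹ = [[3, -2, 4], [-17, -2, -20]] · [[-2, 3, -1], [1/3, -4/3, 1/3], [5/3, -8/3, 2/3]] = [[0, 1, -1], [0, 5, 3]].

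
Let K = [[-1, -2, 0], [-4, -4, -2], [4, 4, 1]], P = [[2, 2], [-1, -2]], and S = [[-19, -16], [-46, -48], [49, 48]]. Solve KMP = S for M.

M = [[3, -1], [4, 2], [-3, -3]]

M = K⁻¹SP⁻¹ (apply K⁻¹ on the left and P⁻¹ on the right).
det K = 4; the adjugate gives K⁻¹ = [[1, 1/2, 1], [-1, -1/4, -1/2], [0, -1, -1]].
det P = -2; the adjugate gives P⁻¹ = [[1, 1], [-1/2, -1]].
K⁻¹S = [[7, 8], [6, 4], [-3, 0]].
M = (K⁻¹S)P⁻¹ = [[3, -1], [4, 2], [-3, -3]].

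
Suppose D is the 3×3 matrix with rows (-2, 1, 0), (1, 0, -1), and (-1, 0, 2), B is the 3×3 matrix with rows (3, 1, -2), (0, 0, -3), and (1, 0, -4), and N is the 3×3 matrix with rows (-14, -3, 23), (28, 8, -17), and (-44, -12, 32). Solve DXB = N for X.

Isolating X: multiply by D⁻¹ from the left and B⁻¹ from the right, so X = D⁻¹NB⁻¹.
D has determinant -1; D⁻¹ = [[0, 2, 1], [1, 4, 2], [0, 1, 1]].
det B = -3, so B⁻¹ = [[0, -4/3, 1], [1, 10/3, -3], [0, -1/3, 0]].
D⁻¹N = [[12, 4, -2], [10, 5, 19], [-16, -4, 15]].
X = (D⁻¹N)B⁻¹ = [[4, -2, 0], [5, -3, -5], [-4, 3, -4]].

X = [[4, -2, 0], [5, -3, -5], [-4, 3, -4]]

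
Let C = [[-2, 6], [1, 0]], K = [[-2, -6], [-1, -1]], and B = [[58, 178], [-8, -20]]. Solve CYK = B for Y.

Y = [[3, 2], [-4, 1]]

Isolating Y: multiply by C⁻¹ from the left and K⁻¹ from the right, so Y = C⁻¹BK⁻¹.
det C = -6; the adjugate gives C⁻¹ = [[0, 1], [1/6, 1/3]].
det K = -4, so K⁻¹ = [[1/4, -3/2], [-1/4, 1/2]].
C⁻¹B = [[-8, -20], [7, 23]].
Y = (C⁻¹B)K⁻¹ = [[3, 2], [-4, 1]].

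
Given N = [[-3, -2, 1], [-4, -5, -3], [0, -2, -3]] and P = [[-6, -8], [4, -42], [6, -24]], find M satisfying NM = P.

Since N multiplies M on the left, M = N⁻¹P.
det N = 5; the adjugate gives N⁻¹ = [[9/5, -8/5, 11/5], [-12/5, 9/5, -13/5], [8/5, -6/5, 7/5]].
M = N⁻¹P = [[9/5, -8/5, 11/5], [-12/5, 9/5, -13/5], [8/5, -6/5, 7/5]] · [[-6, -8], [4, -42], [6, -24]] = [[-4, 0], [6, 6], [-6, 4]].

M = [[-4, 0], [6, 6], [-6, 4]]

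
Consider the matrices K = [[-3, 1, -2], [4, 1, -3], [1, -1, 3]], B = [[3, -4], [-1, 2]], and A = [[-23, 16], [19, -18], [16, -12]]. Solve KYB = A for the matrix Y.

Y = [[4, 5], [3, -3], [3, 2]]

Isolating Y: multiply by K⁻¹ from the left and B⁻¹ from the right, so Y = K⁻¹AB⁻¹.
det K = -5, so K⁻¹ = [[0, 1/5, 1/5], [3, 7/5, 17/5], [1, 2/5, 7/5]].
B has determinant 2; B⁻¹ = [[1, 2], [1/2, 3/2]].
K⁻¹A = [[7, -6], [12, -18], [7, -8]].
Y = (K⁻¹A)B⁻¹ = [[4, 5], [3, -3], [3, 2]].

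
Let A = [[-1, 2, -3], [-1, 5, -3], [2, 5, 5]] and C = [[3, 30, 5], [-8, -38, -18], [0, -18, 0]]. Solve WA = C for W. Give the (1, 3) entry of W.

4

A is on the right of W, so right-multiply by A⁻¹: W = CA⁻¹.
A has determinant 3; A⁻¹ = [[40/3, -25/3, 3], [-1/3, 1/3, 0], [-5, 3, -1]].
W = CA⁻¹ = [[3, 30, 5], [-8, -38, -18], [0, -18, 0]] · [[40/3, -25/3, 3], [-1/3, 1/3, 0], [-5, 3, -1]] = [[5, 0, 4], [-4, 0, -6], [6, -6, 0]].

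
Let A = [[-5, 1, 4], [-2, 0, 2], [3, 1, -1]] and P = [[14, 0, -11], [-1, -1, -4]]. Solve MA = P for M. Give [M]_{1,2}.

-3

Right-multiplying both sides by A⁻¹ gives M = PA⁻¹.
det A = 6, so A⁻¹ = [[-1/3, 5/6, 1/3], [2/3, -7/6, 1/3], [-1/3, 4/3, 1/3]].
M = PA⁻¹ = [[14, 0, -11], [-1, -1, -4]] · [[-1/3, 5/6, 1/3], [2/3, -7/6, 1/3], [-1/3, 4/3, 1/3]] = [[-1, -3, 1], [1, -5, -2]].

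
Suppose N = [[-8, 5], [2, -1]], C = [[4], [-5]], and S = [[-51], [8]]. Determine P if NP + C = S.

NP = S − C = [[-55], [13]].
N is on the left of P, so left-multiply by N⁻¹: P = N⁻¹(S − C).
N has determinant -2; N⁻¹ = [[1/2, 5/2], [1, 4]].
P = N⁻¹(S − C) = [[5], [-3]].

P = [[5], [-3]]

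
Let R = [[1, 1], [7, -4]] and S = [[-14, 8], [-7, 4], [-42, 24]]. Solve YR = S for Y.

Y = [[0, -2], [0, -1], [0, -6]]

Right-multiplying both sides by R⁻¹ gives Y = SR⁻¹.
det R = -11; the adjugate gives R⁻¹ = [[4/11, 1/11], [7/11, -1/11]].
Y = SR⁻¹ = [[-14, 8], [-7, 4], [-42, 24]] · [[4/11, 1/11], [7/11, -1/11]] = [[0, -2], [0, -1], [0, -6]].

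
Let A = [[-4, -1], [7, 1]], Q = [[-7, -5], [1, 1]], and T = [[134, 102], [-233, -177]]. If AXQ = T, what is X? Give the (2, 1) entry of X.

0

Isolating X: multiply by A⁻¹ from the left and Q⁻¹ from the right, so X = A⁻¹TQ⁻¹.
A has determinant 3; A⁻¹ = [[1/3, 1/3], [-7/3, -4/3]].
det Q = -2, so Q⁻¹ = [[-1/2, -5/2], [1/2, 7/2]].
A⁻¹T = [[-33, -25], [-2, -2]].
X = (A⁻¹T)Q⁻¹ = [[4, -5], [0, -2]].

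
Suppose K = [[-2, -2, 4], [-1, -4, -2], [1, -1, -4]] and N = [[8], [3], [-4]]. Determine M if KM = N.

Left-multiplying both sides by K⁻¹ gives M = K⁻¹N.
K has determinant 4; K⁻¹ = [[7/2, -3, 5], [-3/2, 1, -2], [5/4, -1, 3/2]].
M = K⁻¹N = [[7/2, -3, 5], [-3/2, 1, -2], [5/4, -1, 3/2]] · [[8], [3], [-4]] = [[-1], [-1], [1]].

M = [[-1], [-1], [1]]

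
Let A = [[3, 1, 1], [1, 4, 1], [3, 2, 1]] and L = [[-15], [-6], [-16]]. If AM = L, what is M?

M = [[-6], [-1], [4]]

Left-multiplying both sides by A⁻¹ gives M = A⁻¹L.
A has determinant -2; A⁻¹ = [[-1, -1/2, 3/2], [-1, 0, 1], [5, 3/2, -11/2]].
M = A⁻¹L = [[-1, -1/2, 3/2], [-1, 0, 1], [5, 3/2, -11/2]] · [[-15], [-6], [-16]] = [[-6], [-1], [4]].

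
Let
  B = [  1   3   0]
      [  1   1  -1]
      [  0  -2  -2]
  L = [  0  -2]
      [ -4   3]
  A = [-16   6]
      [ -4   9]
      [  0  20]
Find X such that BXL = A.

Isolating X: multiply by B⁻¹ from the left and L⁻¹ from the right, so X = B⁻¹AL⁻¹.
det B = 2, so B⁻¹ = [[-2, 3, -3/2], [1, -1, 1/2], [-1, 1, -1]].
L has determinant -8; L⁻¹ = [[-3/8, -1/4], [-1/2, 0]].
B⁻¹A = [[20, -15], [-12, 7], [12, -17]].
X = (B⁻¹A)L⁻¹ = [[0, -5], [1, 3], [4, -3]].

X = [[0, -5], [1, 3], [4, -3]]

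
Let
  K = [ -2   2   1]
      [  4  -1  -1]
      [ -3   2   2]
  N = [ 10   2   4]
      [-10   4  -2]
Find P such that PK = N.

Since K sits to the right of P, P = NK⁻¹.
det K = -5, so K⁻¹ = [[0, 2/5, 1/5], [1, 1/5, -2/5], [-1, 2/5, 6/5]].
P = NK⁻¹ = [[10, 2, 4], [-10, 4, -2]] · [[0, 2/5, 1/5], [1, 1/5, -2/5], [-1, 2/5, 6/5]] = [[-2, 6, 6], [6, -4, -6]].

P = [[-2, 6, 6], [6, -4, -6]]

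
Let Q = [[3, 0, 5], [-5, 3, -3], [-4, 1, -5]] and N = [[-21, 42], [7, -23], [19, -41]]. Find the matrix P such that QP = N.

P = [[-2, 4], [-4, 5], [-3, 6]]

Q is on the left of P, so left-multiply by Q⁻¹: P = Q⁻¹N.
det Q = -1; the adjugate gives Q⁻¹ = [[12, -5, 15], [13, -5, 16], [-7, 3, -9]].
P = Q⁻¹N = [[12, -5, 15], [13, -5, 16], [-7, 3, -9]] · [[-21, 42], [7, -23], [19, -41]] = [[-2, 4], [-4, 5], [-3, 6]].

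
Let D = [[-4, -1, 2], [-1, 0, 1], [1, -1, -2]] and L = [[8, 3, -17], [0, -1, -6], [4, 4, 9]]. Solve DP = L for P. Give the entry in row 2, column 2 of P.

Left-multiplying both sides by D⁻¹ gives P = D⁻¹L.
D has determinant -1; D⁻¹ = [[-1, 4, 1], [1, -6, -2], [-1, 5, 1]].
P = D⁻¹L = [[-1, 4, 1], [1, -6, -2], [-1, 5, 1]] · [[8, 3, -17], [0, -1, -6], [4, 4, 9]] = [[-4, -3, 2], [0, 1, 1], [-4, -4, -4]].

1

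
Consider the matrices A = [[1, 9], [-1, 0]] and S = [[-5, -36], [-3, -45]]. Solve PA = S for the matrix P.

Right-multiplying both sides by A⁻¹ gives P = SA⁻¹.
A has determinant 9; A⁻¹ = [[0, -1], [1/9, 1/9]].
P = SA⁻¹ = [[-5, -36], [-3, -45]] · [[0, -1], [1/9, 1/9]] = [[-4, 1], [-5, -2]].

P = [[-4, 1], [-5, -2]]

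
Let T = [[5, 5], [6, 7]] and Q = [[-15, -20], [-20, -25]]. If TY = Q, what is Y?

Y = [[-1, -3], [-2, -1]]

Since T multiplies Y on the left, Y = T⁻¹Q.
det T = 5; the adjugate gives T⁻¹ = [[7/5, -1], [-6/5, 1]].
Y = T⁻¹Q = [[7/5, -1], [-6/5, 1]] · [[-15, -20], [-20, -25]] = [[-1, -3], [-2, -1]].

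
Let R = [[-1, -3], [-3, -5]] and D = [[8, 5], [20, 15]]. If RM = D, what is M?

M = [[-5, -5], [-1, 0]]

R is on the left of M, so left-multiply by R⁻¹: M = R⁻¹D.
det R = -4, so R⁻¹ = [[5/4, -3/4], [-3/4, 1/4]].
M = R⁻¹D = [[5/4, -3/4], [-3/4, 1/4]] · [[8, 5], [20, 15]] = [[-5, -5], [-1, 0]].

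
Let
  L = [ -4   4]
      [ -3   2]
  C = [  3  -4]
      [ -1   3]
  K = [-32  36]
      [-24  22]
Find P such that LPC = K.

P = L⁻¹KC⁻¹ (apply L⁻¹ on the left and C⁻¹ on the right).
det L = 4; the adjugate gives L⁻¹ = [[1/2, -1], [3/4, -1]].
det C = 5; the adjugate gives C⁻¹ = [[3/5, 4/5], [1/5, 3/5]].
L⁻¹K = [[8, -4], [0, 5]].
P = (L⁻¹K)C⁻¹ = [[4, 4], [1, 3]].

P = [[4, 4], [1, 3]]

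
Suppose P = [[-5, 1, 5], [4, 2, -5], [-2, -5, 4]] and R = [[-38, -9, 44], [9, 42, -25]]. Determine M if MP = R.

P is on the right of M, so right-multiply by P⁻¹: M = RP⁻¹.
P has determinant -1; P⁻¹ = [[17, 29, 15], [6, 10, 5], [16, 27, 14]].
M = RP⁻¹ = [[-38, -9, 44], [9, 42, -25]] · [[17, 29, 15], [6, 10, 5], [16, 27, 14]] = [[4, -4, 1], [5, 6, -5]].

M = [[4, -4, 1], [5, 6, -5]]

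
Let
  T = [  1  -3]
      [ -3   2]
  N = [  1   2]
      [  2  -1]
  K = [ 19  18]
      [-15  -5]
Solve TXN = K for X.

X = [[-1, 1], [-4, -1]]

Left-multiply by T⁻¹ and right-multiply by N⁻¹: X = T⁻¹KN⁻¹.
det T = -7, so T⁻¹ = [[-2/7, -3/7], [-3/7, -1/7]].
N has determinant -5; N⁻¹ = [[1/5, 2/5], [2/5, -1/5]].
T⁻¹K = [[1, -3], [-6, -7]].
X = (T⁻¹K)N⁻¹ = [[-1, 1], [-4, -1]].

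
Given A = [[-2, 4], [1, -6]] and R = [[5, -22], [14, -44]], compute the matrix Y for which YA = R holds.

Right-multiplying both sides by A⁻¹ gives Y = RA⁻¹.
det A = 8, so A⁻¹ = [[-3/4, -1/2], [-1/8, -1/4]].
Y = RA⁻¹ = [[5, -22], [14, -44]] · [[-3/4, -1/2], [-1/8, -1/4]] = [[-1, 3], [-5, 4]].

Y = [[-1, 3], [-5, 4]]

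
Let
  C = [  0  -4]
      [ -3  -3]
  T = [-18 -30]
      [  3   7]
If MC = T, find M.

M = [[3, 6], [-1, -1]]

Right-multiplying both sides by C⁻¹ gives M = TC⁻¹.
C has determinant -12; C⁻¹ = [[1/4, -1/3], [-1/4, 0]].
M = TC⁻¹ = [[-18, -30], [3, 7]] · [[1/4, -1/3], [-1/4, 0]] = [[3, 6], [-1, -1]].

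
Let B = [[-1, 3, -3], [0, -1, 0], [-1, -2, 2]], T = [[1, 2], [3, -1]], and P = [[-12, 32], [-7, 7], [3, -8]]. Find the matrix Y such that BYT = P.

Y = [[-3, 2], [-2, 3], [-5, 5]]

Left-multiply by B⁻¹ and right-multiply by T⁻¹: Y = B⁻¹PT⁻¹.
B has determinant 5; B⁻¹ = [[-2/5, 0, -3/5], [0, -1, 0], [-1/5, -1, 1/5]].
det T = -7, so T⁻¹ = [[1/7, 2/7], [3/7, -1/7]].
B⁻¹P = [[3, -8], [7, -7], [10, -15]].
Y = (B⁻¹P)T⁻¹ = [[-3, 2], [-2, 3], [-5, 5]].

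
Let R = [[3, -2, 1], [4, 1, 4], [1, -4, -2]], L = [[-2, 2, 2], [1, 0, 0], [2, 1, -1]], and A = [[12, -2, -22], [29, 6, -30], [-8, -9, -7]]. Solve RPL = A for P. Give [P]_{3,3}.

-1

P = R⁻¹AL⁻¹ (apply R⁻¹ on the left and L⁻¹ on the right).
det R = 1, so R⁻¹ = [[14, -8, -9], [12, -7, -8], [-17, 10, 11]].
det L = 4; the adjugate gives L⁻¹ = [[0, 1, 0], [1/4, -1/2, 1/2], [1/4, 3/2, -1/2]].
R⁻¹A = [[8, 5, -5], [5, 6, 2], [-2, -5, -3]].
P = (R⁻¹A)L⁻¹ = [[0, -2, 5], [2, 5, 2], [-2, -4, -1]].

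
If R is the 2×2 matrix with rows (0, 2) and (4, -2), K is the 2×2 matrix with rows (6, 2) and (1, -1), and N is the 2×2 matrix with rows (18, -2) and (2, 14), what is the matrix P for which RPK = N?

P = [[1, -1], [1, 3]]

Left-multiply by R⁻¹ and right-multiply by K⁻¹: P = R⁻¹NK⁻¹.
det R = -8; the adjugate gives R⁻¹ = [[1/4, 1/4], [1/2, 0]].
K has determinant -8; K⁻¹ = [[1/8, 1/4], [1/8, -3/4]].
R⁻¹N = [[5, 3], [9, -1]].
P = (R⁻¹N)K⁻¹ = [[1, -1], [1, 3]].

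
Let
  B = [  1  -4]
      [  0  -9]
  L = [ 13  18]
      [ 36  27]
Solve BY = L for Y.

B is on the left of Y, so left-multiply by B⁻¹: Y = B⁻¹L.
det B = -9, so B⁻¹ = [[1, -4/9], [0, -1/9]].
Y = B⁻¹L = [[1, -4/9], [0, -1/9]] · [[13, 18], [36, 27]] = [[-3, 6], [-4, -3]].

Y = [[-3, 6], [-4, -3]]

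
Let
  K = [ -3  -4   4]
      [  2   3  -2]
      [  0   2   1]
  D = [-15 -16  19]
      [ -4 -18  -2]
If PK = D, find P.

P = [[1, -6, 3], [0, -2, -6]]

Right-multiplying both sides by K⁻¹ gives P = DK⁻¹.
K has determinant 3; K⁻¹ = [[7/3, 4, -4/3], [-2/3, -1, 2/3], [4/3, 2, -1/3]].
P = DK⁻¹ = [[-15, -16, 19], [-4, -18, -2]] · [[7/3, 4, -4/3], [-2/3, -1, 2/3], [4/3, 2, -1/3]] = [[1, -6, 3], [0, -2, -6]].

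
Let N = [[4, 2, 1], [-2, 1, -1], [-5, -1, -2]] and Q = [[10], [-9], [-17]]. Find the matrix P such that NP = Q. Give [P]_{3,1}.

4

Since N multiplies P on the left, P = N⁻¹Q.
det N = -3, so N⁻¹ = [[1, -1, 1], [-1/3, 1, -2/3], [-7/3, 2, -8/3]].
P = N⁻¹Q = [[1, -1, 1], [-1/3, 1, -2/3], [-7/3, 2, -8/3]] · [[10], [-9], [-17]] = [[2], [-1], [4]].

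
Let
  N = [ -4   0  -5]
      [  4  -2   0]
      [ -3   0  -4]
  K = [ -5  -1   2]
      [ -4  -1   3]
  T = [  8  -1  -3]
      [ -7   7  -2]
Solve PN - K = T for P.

P = [[1, 1, -1], [-1, -3, 1]]

PN = T + K = [[3, -2, -1], [-11, 6, 1]].
N is on the right of P, so right-multiply by N⁻¹: P = (T + K)N⁻¹.
N has determinant -2; N⁻¹ = [[-4, 0, 5], [-8, -1/2, 10], [3, 0, -4]].
P = (T + K)N⁻¹ = [[1, 1, -1], [-1, -3, 1]].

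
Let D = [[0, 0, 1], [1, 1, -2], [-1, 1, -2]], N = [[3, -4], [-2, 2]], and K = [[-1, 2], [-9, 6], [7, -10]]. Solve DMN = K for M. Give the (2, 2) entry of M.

Isolating M: multiply by D⁻¹ from the left and N⁻¹ from the right, so M = D⁻¹KN⁻¹.
det D = 2; the adjugate gives D⁻¹ = [[0, 1/2, -1/2], [2, 1/2, 1/2], [1, 0, 0]].
det N = -2, so N⁻¹ = [[-1, -2], [-1, -3/2]].
D⁻¹K = [[-8, 8], [-3, 2], [-1, 2]].
M = (D⁻¹K)N⁻¹ = [[0, 4], [1, 3], [-1, -1]].

3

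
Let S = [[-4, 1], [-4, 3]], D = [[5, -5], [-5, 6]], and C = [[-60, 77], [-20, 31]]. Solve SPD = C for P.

Left-multiply by S⁻¹ and right-multiply by D⁻¹: P = S⁻¹CD⁻¹.
det S = -8, so S⁻¹ = [[-3/8, 1/8], [-1/2, 1/2]].
det D = 5, so D⁻¹ = [[6/5, 1], [1, 1]].
S⁻¹C = [[20, -25], [20, -23]].
P = (S⁻¹C)D⁻¹ = [[-1, -5], [1, -3]].

P = [[-1, -5], [1, -3]]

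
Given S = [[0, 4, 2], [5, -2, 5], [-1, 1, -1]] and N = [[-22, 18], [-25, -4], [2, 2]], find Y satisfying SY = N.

Y = [[-6, -5], [-5, 2], [-1, 5]]

Since S multiplies Y on the left, Y = S⁻¹N.
det S = 6, so S⁻¹ = [[-1/2, 1, 4], [0, 1/3, 5/3], [1/2, -2/3, -10/3]].
Y = S⁻¹N = [[-1/2, 1, 4], [0, 1/3, 5/3], [1/2, -2/3, -10/3]] · [[-22, 18], [-25, -4], [2, 2]] = [[-6, -5], [-5, 2], [-1, 5]].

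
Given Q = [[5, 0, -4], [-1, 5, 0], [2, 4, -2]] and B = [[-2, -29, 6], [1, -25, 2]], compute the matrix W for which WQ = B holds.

W = [[-1, -5, -1], [2, -1, -5]]

Since Q sits to the right of W, W = BQ⁻¹.
det Q = 6; the adjugate gives Q⁻¹ = [[-5/3, -8/3, 10/3], [-1/3, -1/3, 2/3], [-7/3, -10/3, 25/6]].
W = BQ⁻¹ = [[-2, -29, 6], [1, -25, 2]] · [[-5/3, -8/3, 10/3], [-1/3, -1/3, 2/3], [-7/3, -10/3, 25/6]] = [[-1, -5, -1], [2, -1, -5]].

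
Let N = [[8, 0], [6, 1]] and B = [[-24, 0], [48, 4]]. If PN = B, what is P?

P = [[-3, 0], [3, 4]]

N is on the right of P, so right-multiply by N⁻¹: P = BN⁻¹.
det N = 8, so N⁻¹ = [[1/8, 0], [-3/4, 1]].
P = BN⁻¹ = [[-24, 0], [48, 4]] · [[1/8, 0], [-3/4, 1]] = [[-3, 0], [3, 4]].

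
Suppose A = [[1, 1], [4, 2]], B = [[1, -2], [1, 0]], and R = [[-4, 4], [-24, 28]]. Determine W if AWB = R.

W = [[-5, -3], [3, 1]]

W = A⁻¹RB⁻¹ (apply A⁻¹ on the left and B⁻¹ on the right).
det A = -2, so A⁻¹ = [[-1, 1/2], [2, -1/2]].
det B = 2; the adjugate gives B⁻¹ = [[0, 1], [-1/2, 1/2]].
A⁻¹R = [[-8, 10], [4, -6]].
W = (A⁻¹R)B⁻¹ = [[-5, -3], [3, 1]].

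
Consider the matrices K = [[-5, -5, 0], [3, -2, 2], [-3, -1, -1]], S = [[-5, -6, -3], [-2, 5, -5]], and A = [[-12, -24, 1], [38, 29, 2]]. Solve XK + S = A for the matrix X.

XK = A − S = [[-7, -18, 4], [40, 24, 7]].
Right-multiplying both sides by K⁻¹ gives X = (A − S)K⁻¹.
K has determinant -5; K⁻¹ = [[-4/5, 1, 2], [3/5, -1, -2], [9/5, -2, -5]].
X = (A − S)K⁻¹ = [[2, 3, 2], [-5, 2, -3]].

X = [[2, 3, 2], [-5, 2, -3]]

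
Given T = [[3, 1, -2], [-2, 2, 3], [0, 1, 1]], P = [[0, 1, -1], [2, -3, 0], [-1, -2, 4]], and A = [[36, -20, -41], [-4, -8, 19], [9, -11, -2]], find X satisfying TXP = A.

X = T⁻¹AP⁻¹ (apply T⁻¹ on the left and P⁻¹ on the right).
det T = 3; the adjugate gives T⁻¹ = [[-1/3, -1, 7/3], [2/3, 1, -5/3], [-2/3, -1, 8/3]].
det P = -1; the adjugate gives P⁻¹ = [[12, 2, 3], [8, 1, 2], [7, 1, 2]].
T⁻¹A = [[13, -11, -10], [5, -3, -5], [4, -8, 3]].
X = (T⁻¹A)P⁻¹ = [[-2, 5, -3], [1, 2, -1], [5, 3, 2]].

X = [[-2, 5, -3], [1, 2, -1], [5, 3, 2]]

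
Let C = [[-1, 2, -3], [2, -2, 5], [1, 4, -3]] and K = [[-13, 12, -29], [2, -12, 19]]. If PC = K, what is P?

P = [[4, -4, -1], [5, 5, -3]]

C is on the right of P, so right-multiply by C⁻¹: P = KC⁻¹.
C has determinant 6; C⁻¹ = [[-7/3, -1, 2/3], [11/6, 1, -1/6], [5/3, 1, -1/3]].
P = KC⁻¹ = [[-13, 12, -29], [2, -12, 19]] · [[-7/3, -1, 2/3], [11/6, 1, -1/6], [5/3, 1, -1/3]] = [[4, -4, -1], [5, 5, -3]].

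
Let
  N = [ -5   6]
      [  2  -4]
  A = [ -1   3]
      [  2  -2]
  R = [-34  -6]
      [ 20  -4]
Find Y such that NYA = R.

Y = N⁻¹RA⁻¹ (apply N⁻¹ on the left and A⁻¹ on the right).
N has determinant 8; N⁻¹ = [[-1/2, -3/4], [-1/4, -5/8]].
det A = -4, so A⁻¹ = [[1/2, 3/4], [1/2, 1/4]].
N⁻¹R = [[2, 6], [-4, 4]].
Y = (N⁻¹R)A⁻¹ = [[4, 3], [0, -2]].

Y = [[4, 3], [0, -2]]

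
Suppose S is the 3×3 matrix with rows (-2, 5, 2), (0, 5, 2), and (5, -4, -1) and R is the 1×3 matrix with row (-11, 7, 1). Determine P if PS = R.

Right-multiplying both sides by S⁻¹ gives P = RS⁻¹.
det S = -6, so S⁻¹ = [[-1/2, 1/2, 0], [-5/3, 4/3, -2/3], [25/6, -17/6, 5/3]].
P = RS⁻¹ = [[-11, 7, 1]] · [[-1/2, 1/2, 0], [-5/3, 4/3, -2/3], [25/6, -17/6, 5/3]] = [[-2, 1, -3]].

P = [[-2, 1, -3]]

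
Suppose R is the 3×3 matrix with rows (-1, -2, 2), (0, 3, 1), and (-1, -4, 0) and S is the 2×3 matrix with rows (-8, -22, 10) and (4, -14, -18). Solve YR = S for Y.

R is on the right of Y, so right-multiply by R⁻¹: Y = SR⁻¹.
det R = 4; the adjugate gives R⁻¹ = [[1, -2, -2], [-1/4, 1/2, 1/4], [3/4, -1/2, -3/4]].
Y = SR⁻¹ = [[-8, -22, 10], [4, -14, -18]] · [[1, -2, -2], [-1/4, 1/2, 1/4], [3/4, -1/2, -3/4]] = [[5, 0, 3], [-6, -6, 2]].

Y = [[5, 0, 3], [-6, -6, 2]]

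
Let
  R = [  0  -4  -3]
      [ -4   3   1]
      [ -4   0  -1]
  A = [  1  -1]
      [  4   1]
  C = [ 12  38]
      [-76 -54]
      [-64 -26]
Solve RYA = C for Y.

Y = [[-3, 4], [4, -4], [4, 2]]

Y = R⁻¹CA⁻¹ (apply R⁻¹ on the left and A⁻¹ on the right).
R has determinant -4; R⁻¹ = [[3/4, 1, -5/4], [2, 3, -3], [-3, -4, 4]].
det A = 5; the adjugate gives A⁻¹ = [[1/5, 1/5], [-4/5, 1/5]].
R⁻¹C = [[13, 7], [-12, -8], [12, -2]].
Y = (R⁻¹C)A⁻¹ = [[-3, 4], [4, -4], [4, 2]].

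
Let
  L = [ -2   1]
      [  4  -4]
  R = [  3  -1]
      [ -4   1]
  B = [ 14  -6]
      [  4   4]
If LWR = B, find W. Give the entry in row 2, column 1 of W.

0

Isolating W: multiply by L⁻¹ from the left and R⁻¹ from the right, so W = L⁻¹BR⁻¹.
L has determinant 4; L⁻¹ = [[-1, -1/4], [-1, -1/2]].
det R = -1, so R⁻¹ = [[-1, -1], [-4, -3]].
L⁻¹B = [[-15, 5], [-16, 4]].
W = (L⁻¹B)R⁻¹ = [[-5, 0], [0, 4]].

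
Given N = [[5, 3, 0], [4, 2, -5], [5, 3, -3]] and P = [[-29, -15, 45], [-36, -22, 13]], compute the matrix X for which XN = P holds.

Since N sits to the right of X, X = PN⁻¹.
det N = 6; the adjugate gives N⁻¹ = [[3/2, 3/2, -5/2], [-13/6, -5/2, 25/6], [1/3, 0, -1/3]].
X = PN⁻¹ = [[-29, -15, 45], [-36, -22, 13]] · [[3/2, 3/2, -5/2], [-13/6, -5/2, 25/6], [1/3, 0, -1/3]] = [[4, -6, -5], [-2, 1, -6]].

X = [[4, -6, -5], [-2, 1, -6]]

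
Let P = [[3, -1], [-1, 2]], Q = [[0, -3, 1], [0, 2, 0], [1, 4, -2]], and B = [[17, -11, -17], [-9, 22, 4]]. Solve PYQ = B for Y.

Y = [[4, -4, 5], [-5, 2, -2]]

Y = P⁻¹BQ⁻¹ (apply P⁻¹ on the left and Q⁻¹ on the right).
det P = 5, so P⁻¹ = [[2/5, 1/5], [1/5, 3/5]].
det Q = -2, so Q⁻¹ = [[2, 1, 1], [0, 1/2, 0], [1, 3/2, 0]].
P⁻¹B = [[5, 0, -6], [-2, 11, -1]].
Y = (P⁻¹B)Q⁻¹ = [[4, -4, 5], [-5, 2, -2]].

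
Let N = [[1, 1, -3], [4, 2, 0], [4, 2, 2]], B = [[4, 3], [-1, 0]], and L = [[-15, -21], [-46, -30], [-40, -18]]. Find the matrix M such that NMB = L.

Isolating M: multiply by N⁻¹ from the left and B⁻¹ from the right, so M = N⁻¹LB⁻¹.
det N = -4, so N⁻¹ = [[-1, 2, -3/2], [2, -7/2, 3], [0, -1/2, 1/2]].
det B = 3, so B⁻¹ = [[0, -1], [1/3, 4/3]].
N⁻¹L = [[-17, -12], [11, 9], [3, 6]].
M = (N⁻¹L)B⁻¹ = [[-4, 1], [3, 1], [2, 5]].

M = [[-4, 1], [3, 1], [2, 5]]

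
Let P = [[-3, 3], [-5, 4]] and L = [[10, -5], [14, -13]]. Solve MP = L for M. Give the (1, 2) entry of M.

Right-multiplying both sides by P⁻¹ gives M = LP⁻¹.
det P = 3, so P⁻¹ = [[4/3, -1], [5/3, -1]].
M = LP⁻¹ = [[10, -5], [14, -13]] · [[4/3, -1], [5/3, -1]] = [[5, -5], [-3, -1]].

-5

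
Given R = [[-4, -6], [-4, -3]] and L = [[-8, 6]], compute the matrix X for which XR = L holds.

R is on the right of X, so right-multiply by R⁻¹: X = LR⁻¹.
R has determinant -12; R⁻¹ = [[1/4, -1/2], [-1/3, 1/3]].
X = LR⁻¹ = [[-8, 6]] · [[1/4, -1/2], [-1/3, 1/3]] = [[-4, 6]].

X = [[-4, 6]]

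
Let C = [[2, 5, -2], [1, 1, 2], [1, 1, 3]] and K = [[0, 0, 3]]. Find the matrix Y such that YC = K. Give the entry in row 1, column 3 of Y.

Since C sits to the right of Y, Y = KC⁻¹.
C has determinant -3; C⁻¹ = [[-1/3, 17/3, -4], [1/3, -8/3, 2], [0, -1, 1]].
Y = KC⁻¹ = [[0, 0, 3]] · [[-1/3, 17/3, -4], [1/3, -8/3, 2], [0, -1, 1]] = [[0, -3, 3]].

3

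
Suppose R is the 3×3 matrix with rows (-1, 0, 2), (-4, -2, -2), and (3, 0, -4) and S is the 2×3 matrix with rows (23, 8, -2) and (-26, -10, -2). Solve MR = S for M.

Since R sits to the right of M, M = SR⁻¹.
det R = 4, so R⁻¹ = [[2, 0, 1], [-11/2, -1/2, -5/2], [3/2, 0, 1/2]].
M = SR⁻¹ = [[23, 8, -2], [-26, -10, -2]] · [[2, 0, 1], [-11/2, -1/2, -5/2], [3/2, 0, 1/2]] = [[-1, -4, 2], [0, 5, -2]].

M = [[-1, -4, 2], [0, 5, -2]]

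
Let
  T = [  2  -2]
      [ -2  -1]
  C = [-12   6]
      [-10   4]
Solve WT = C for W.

Since T sits to the right of W, W = CT⁻¹.
det T = -6, so T⁻¹ = [[1/6, -1/3], [-1/3, -1/3]].
W = CT⁻¹ = [[-12, 6], [-10, 4]] · [[1/6, -1/3], [-1/3, -1/3]] = [[-4, 2], [-3, 2]].

W = [[-4, 2], [-3, 2]]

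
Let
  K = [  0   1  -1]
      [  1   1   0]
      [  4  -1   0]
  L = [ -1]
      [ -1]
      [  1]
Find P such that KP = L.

Since K multiplies P on the left, P = K⁻¹L.
det K = 5; the adjugate gives K⁻¹ = [[0, 1/5, 1/5], [0, 4/5, -1/5], [-1, 4/5, -1/5]].
P = K⁻¹L = [[0, 1/5, 1/5], [0, 4/5, -1/5], [-1, 4/5, -1/5]] · [[-1], [-1], [1]] = [[0], [-1], [0]].

P = [[0], [-1], [0]]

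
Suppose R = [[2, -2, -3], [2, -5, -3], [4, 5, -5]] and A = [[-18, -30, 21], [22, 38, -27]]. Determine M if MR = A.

Right-multiplying both sides by R⁻¹ gives M = AR⁻¹.
det R = -6, so R⁻¹ = [[-20/3, 25/6, 3/2], [1/3, -1/3, 0], [-5, 3, 1]].
M = AR⁻¹ = [[-18, -30, 21], [22, 38, -27]] · [[-20/3, 25/6, 3/2], [1/3, -1/3, 0], [-5, 3, 1]] = [[5, -2, -6], [1, -2, 6]].

M = [[5, -2, -6], [1, -2, 6]]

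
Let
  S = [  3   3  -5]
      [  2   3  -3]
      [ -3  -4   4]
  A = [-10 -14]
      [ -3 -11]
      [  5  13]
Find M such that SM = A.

M = [[-3, 5], [3, -3], [2, 4]]

S is on the left of M, so left-multiply by S⁻¹: M = S⁻¹A.
det S = -2, so S⁻¹ = [[0, -4, -3], [-1/2, 3/2, 1/2], [-1/2, -3/2, -3/2]].
M = S⁻¹A = [[0, -4, -3], [-1/2, 3/2, 1/2], [-1/2, -3/2, -3/2]] · [[-10, -14], [-3, -11], [5, 13]] = [[-3, 5], [3, -3], [2, 4]].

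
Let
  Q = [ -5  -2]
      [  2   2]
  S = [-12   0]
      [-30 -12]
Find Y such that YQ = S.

Y = [[4, 4], [6, 0]]

Since Q sits to the right of Y, Y = SQ⁻¹.
Q has determinant -6; Q⁻¹ = [[-1/3, -1/3], [1/3, 5/6]].
Y = SQ⁻¹ = [[-12, 0], [-30, -12]] · [[-1/3, -1/3], [1/3, 5/6]] = [[4, 4], [6, 0]].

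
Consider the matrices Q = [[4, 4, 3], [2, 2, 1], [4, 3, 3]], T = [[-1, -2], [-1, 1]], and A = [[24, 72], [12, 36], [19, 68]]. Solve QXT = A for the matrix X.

Left-multiply by Q⁻¹ and right-multiply by T⁻¹: X = Q⁻¹AT⁻¹.
Q has determinant -2; Q⁻¹ = [[-3/2, 3/2, 1], [1, 0, -1], [1, -2, 0]].
T has determinant -3; T⁻¹ = [[-1/3, -2/3], [-1/3, 1/3]].
Q⁻¹A = [[1, 14], [5, 4], [0, 0]].
X = (Q⁻¹A)T⁻¹ = [[-5, 4], [-3, -2], [0, 0]].

X = [[-5, 4], [-3, -2], [0, 0]]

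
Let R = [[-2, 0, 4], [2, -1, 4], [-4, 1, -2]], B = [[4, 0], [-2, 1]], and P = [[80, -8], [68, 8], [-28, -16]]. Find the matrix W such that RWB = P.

W = R⁻¹PB⁻¹ (apply R⁻¹ on the left and B⁻¹ on the right).
det R = -4, so R⁻¹ = [[1/2, -1, -1], [3, -5, -4], [1/2, -1/2, -1/2]].
B has determinant 4; B⁻¹ = [[1/4, 0], [1/2, 1]].
R⁻¹P = [[0, 4], [12, 0], [20, 0]].
W = (R⁻¹P)B⁻¹ = [[2, 4], [3, 0], [5, 0]].

W = [[2, 4], [3, 0], [5, 0]]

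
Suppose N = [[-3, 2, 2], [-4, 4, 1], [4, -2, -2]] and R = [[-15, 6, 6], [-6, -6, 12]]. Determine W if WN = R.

N is on the right of W, so right-multiply by N⁻¹: W = RN⁻¹.
det N = -6, so N⁻¹ = [[1, 0, 1], [2/3, 1/3, 5/6], [4/3, -1/3, 2/3]].
W = RN⁻¹ = [[-15, 6, 6], [-6, -6, 12]] · [[1, 0, 1], [2/3, 1/3, 5/6], [4/3, -1/3, 2/3]] = [[-3, 0, -6], [6, -6, -3]].

W = [[-3, 0, -6], [6, -6, -3]]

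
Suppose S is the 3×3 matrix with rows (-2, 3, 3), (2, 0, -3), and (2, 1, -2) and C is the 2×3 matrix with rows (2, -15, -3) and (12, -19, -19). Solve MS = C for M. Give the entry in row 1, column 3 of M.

Right-multiplying both sides by S⁻¹ gives M = CS⁻¹.
det S = -6, so S⁻¹ = [[-1/2, -3/2, 3/2], [1/3, 1/3, 0], [-1/3, -4/3, 1]].
M = CS⁻¹ = [[2, -15, -3], [12, -19, -19]] · [[-1/2, -3/2, 3/2], [1/3, 1/3, 0], [-1/3, -4/3, 1]] = [[-5, -4, 0], [-6, 1, -1]].

0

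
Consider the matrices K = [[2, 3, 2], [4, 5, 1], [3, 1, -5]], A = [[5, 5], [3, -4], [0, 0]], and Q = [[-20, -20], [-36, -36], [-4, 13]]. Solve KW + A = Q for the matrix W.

W = [[-3, -3], [-5, -3], [-2, -5]]

KW = Q − A = [[-25, -25], [-39, -32], [-4, 13]].
K is on the left of W, so left-multiply by K⁻¹: W = K⁻¹(Q − A).
det K = -5, so K⁻¹ = [[26/5, -17/5, 7/5], [-23/5, 16/5, -6/5], [11/5, -7/5, 2/5]].
W = K⁻¹(Q − A) = [[-3, -3], [-5, -3], [-2, -5]].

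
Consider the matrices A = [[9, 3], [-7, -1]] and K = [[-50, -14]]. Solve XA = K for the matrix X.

X = [[-4, 2]]

Right-multiplying both sides by A⁻¹ gives X = KA⁻¹.
det A = 12, so A⁻¹ = [[-1/12, -1/4], [7/12, 3/4]].
X = KA⁻¹ = [[-50, -14]] · [[-1/12, -1/4], [7/12, 3/4]] = [[-4, 2]].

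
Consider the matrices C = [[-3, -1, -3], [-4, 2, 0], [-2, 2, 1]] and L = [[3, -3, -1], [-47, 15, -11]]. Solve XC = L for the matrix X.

X = [[-1, 2, -4], [5, 6, 4]]

Since C sits to the right of X, X = LC⁻¹.
det C = 2; the adjugate gives C⁻¹ = [[1, -5/2, 3], [2, -9/2, 6], [-2, 4, -5]].
X = LC⁻¹ = [[3, -3, -1], [-47, 15, -11]] · [[1, -5/2, 3], [2, -9/2, 6], [-2, 4, -5]] = [[-1, 2, -4], [5, 6, 4]].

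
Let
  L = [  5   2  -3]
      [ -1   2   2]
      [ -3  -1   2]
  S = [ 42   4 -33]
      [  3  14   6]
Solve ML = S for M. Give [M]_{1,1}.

Right-multiplying both sides by L⁻¹ gives M = SL⁻¹.
L has determinant 1; L⁻¹ = [[6, -1, 10], [-4, 1, -7], [7, -1, 12]].
M = SL⁻¹ = [[42, 4, -33], [3, 14, 6]] · [[6, -1, 10], [-4, 1, -7], [7, -1, 12]] = [[5, -5, -4], [4, 5, 4]].

5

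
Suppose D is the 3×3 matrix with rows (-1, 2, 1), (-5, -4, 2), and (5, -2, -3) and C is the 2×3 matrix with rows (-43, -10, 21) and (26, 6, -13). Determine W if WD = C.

D is on the right of W, so right-multiply by D⁻¹: W = CD⁻¹.
D has determinant 4; D⁻¹ = [[4, 1, 2], [-5/4, -1/2, -3/4], [15/2, 2, 7/2]].
W = CD⁻¹ = [[-43, -10, 21], [26, 6, -13]] · [[4, 1, 2], [-5/4, -1/2, -3/4], [15/2, 2, 7/2]] = [[-2, 4, -5], [-1, -3, 2]].

W = [[-2, 4, -5], [-1, -3, 2]]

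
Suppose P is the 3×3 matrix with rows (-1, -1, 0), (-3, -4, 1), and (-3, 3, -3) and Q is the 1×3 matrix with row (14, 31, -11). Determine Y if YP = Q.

Y = [[-5, -5, 2]]

Since P sits to the right of Y, Y = QP⁻¹.
det P = 3; the adjugate gives P⁻¹ = [[3, -1, -1/3], [-4, 1, 1/3], [-7, 2, 1/3]].
Y = QP⁻¹ = [[14, 31, -11]] · [[3, -1, -1/3], [-4, 1, 1/3], [-7, 2, 1/3]] = [[-5, -5, 2]].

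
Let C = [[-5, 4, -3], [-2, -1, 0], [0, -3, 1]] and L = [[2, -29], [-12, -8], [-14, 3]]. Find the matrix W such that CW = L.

W = [[4, 4], [4, 0], [-2, 3]]

C is on the left of W, so left-multiply by C⁻¹: W = C⁻¹L.
C has determinant -5; C⁻¹ = [[1/5, -1, 3/5], [-2/5, 1, -6/5], [-6/5, 3, -13/5]].
W = C⁻¹L = [[1/5, -1, 3/5], [-2/5, 1, -6/5], [-6/5, 3, -13/5]] · [[2, -29], [-12, -8], [-14, 3]] = [[4, 4], [4, 0], [-2, 3]].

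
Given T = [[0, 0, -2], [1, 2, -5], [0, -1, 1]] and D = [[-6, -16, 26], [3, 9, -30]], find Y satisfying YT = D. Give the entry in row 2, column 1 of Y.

6

Since T sits to the right of Y, Y = DT⁻¹.
T has determinant 2; T⁻¹ = [[-3/2, 1, 2], [-1/2, 0, -1], [-1/2, 0, 0]].
Y = DT⁻¹ = [[-6, -16, 26], [3, 9, -30]] · [[-3/2, 1, 2], [-1/2, 0, -1], [-1/2, 0, 0]] = [[4, -6, 4], [6, 3, -3]].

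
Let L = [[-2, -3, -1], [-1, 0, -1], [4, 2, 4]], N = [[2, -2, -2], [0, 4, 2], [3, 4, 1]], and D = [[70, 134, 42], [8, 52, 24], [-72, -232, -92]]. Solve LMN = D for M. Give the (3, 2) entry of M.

M = L⁻¹DN⁻¹ (apply L⁻¹ on the left and N⁻¹ on the right).
L has determinant -2; L⁻¹ = [[-1, -5, -3/2], [0, 2, 1/2], [1, 4, 3/2]].
det N = 4; the adjugate gives N⁻¹ = [[-1, -3/2, 1], [3/2, 2, -1], [-3, -7/2, 2]].
L⁻¹D = [[-2, -46, -24], [-20, -12, 2], [-6, -6, 0]].
M = (L⁻¹D)N⁻¹ = [[5, -5, -4], [-4, -1, -4], [-3, -3, 0]].

-3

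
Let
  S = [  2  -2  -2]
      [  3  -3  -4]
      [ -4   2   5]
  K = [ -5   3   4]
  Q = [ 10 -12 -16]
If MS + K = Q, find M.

M = [[0, 5, 0]]

MS = Q − K = [[15, -15, -20]].
Since S sits to the right of M, M = (Q − K)S⁻¹.
S has determinant -4; S⁻¹ = [[7/4, -3/2, -1/2], [-1/4, -1/2, -1/2], [3/2, -1, 0]].
M = (Q − K)S⁻¹ = [[0, 5, 0]].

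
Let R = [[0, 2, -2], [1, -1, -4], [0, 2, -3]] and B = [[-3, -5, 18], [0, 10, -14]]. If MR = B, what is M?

Right-multiplying both sides by R⁻¹ gives M = BR⁻¹.
det R = 2, so R⁻¹ = [[11/2, 1, -5], [3/2, 0, -1], [1, 0, -1]].
M = BR⁻¹ = [[-3, -5, 18], [0, 10, -14]] · [[11/2, 1, -5], [3/2, 0, -1], [1, 0, -1]] = [[-6, -3, 2], [1, 0, 4]].

M = [[-6, -3, 2], [1, 0, 4]]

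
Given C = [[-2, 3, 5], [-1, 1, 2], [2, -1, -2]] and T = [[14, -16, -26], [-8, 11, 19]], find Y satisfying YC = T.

Y = [[-6, 6, 4], [3, 2, 0]]

C is on the right of Y, so right-multiply by C⁻¹: Y = TC⁻¹.
det C = 1, so C⁻¹ = [[0, 1, 1], [2, -6, -1], [-1, 4, 1]].
Y = TC⁻¹ = [[14, -16, -26], [-8, 11, 19]] · [[0, 1, 1], [2, -6, -1], [-1, 4, 1]] = [[-6, 6, 4], [3, 2, 0]].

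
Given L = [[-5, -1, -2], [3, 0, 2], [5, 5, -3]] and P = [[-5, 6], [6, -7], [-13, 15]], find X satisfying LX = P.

X = [[-2, 1], [3, -1], [6, -5]]

Left-multiplying both sides by L⁻¹ gives X = L⁻¹P.
L has determinant 1; L⁻¹ = [[-10, -13, -2], [19, 25, 4], [15, 20, 3]].
X = L⁻¹P = [[-10, -13, -2], [19, 25, 4], [15, 20, 3]] · [[-5, 6], [6, -7], [-13, 15]] = [[-2, 1], [3, -1], [6, -5]].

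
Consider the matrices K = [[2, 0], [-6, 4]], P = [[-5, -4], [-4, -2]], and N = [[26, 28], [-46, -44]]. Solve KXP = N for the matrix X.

X = K⁻¹NP⁻¹ (apply K⁻¹ on the left and P⁻¹ on the right).
K has determinant 8; K⁻¹ = [[1/2, 0], [3/4, 1/4]].
P has determinant -6; P⁻¹ = [[1/3, -2/3], [-2/3, 5/6]].
K⁻¹N = [[13, 14], [8, 10]].
X = (K⁻¹N)P⁻¹ = [[-5, 3], [-4, 3]].

X = [[-5, 3], [-4, 3]]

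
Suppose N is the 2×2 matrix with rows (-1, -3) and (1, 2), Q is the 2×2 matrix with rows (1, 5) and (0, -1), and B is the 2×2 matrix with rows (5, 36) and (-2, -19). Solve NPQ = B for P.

Left-multiply by N⁻¹ and right-multiply by Q⁻¹: P = N⁻¹BQ⁻¹.
det N = 1; the adjugate gives N⁻¹ = [[2, 3], [-1, -1]].
det Q = -1, so Q⁻¹ = [[1, 5], [0, -1]].
N⁻¹B = [[4, 15], [-3, -17]].
P = (N⁻¹B)Q⁻¹ = [[4, 5], [-3, 2]].

P = [[4, 5], [-3, 2]]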